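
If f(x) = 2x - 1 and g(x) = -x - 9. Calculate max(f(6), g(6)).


f(6) = 11
g(6) = -15
max = 11

11


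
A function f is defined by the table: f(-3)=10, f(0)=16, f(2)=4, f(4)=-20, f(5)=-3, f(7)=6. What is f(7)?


Reading from the table at x = 7

6


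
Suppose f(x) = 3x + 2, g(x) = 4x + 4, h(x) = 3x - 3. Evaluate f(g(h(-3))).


-130


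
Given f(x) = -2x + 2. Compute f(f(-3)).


f(-3) = 8
f(8) = -14

-14


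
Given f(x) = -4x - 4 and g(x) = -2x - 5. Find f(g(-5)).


g(-5) = 5
f(5) = -24

-24


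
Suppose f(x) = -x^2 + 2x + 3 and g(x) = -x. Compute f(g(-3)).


g(-3) = 3
f(3) = (-1)*(3)^2 + 2*(3) + 3 = 0

0


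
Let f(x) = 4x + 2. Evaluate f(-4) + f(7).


f(-4) = -14
f(7) = 30
Sum = 16

16


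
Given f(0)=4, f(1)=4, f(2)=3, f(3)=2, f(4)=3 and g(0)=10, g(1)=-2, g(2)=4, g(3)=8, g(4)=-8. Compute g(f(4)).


f(4) = 3
g(3) = 8

8


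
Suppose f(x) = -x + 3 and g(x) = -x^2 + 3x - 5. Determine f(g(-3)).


g(-3) = -23
f(-23) = 26

26


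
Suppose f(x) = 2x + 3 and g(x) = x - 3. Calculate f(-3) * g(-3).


18


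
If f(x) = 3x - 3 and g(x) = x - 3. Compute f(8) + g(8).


f(8) = 21
g(8) = 5
Sum = 26

26


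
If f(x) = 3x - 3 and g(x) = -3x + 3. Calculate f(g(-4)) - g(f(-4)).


f(g(-4)) = 42
g(f(-4)) = 48
Difference = -6

-6


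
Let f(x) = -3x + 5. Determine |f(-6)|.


f(-6) = 23
|23| = 23

23


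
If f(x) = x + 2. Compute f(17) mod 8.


f(17) = 19
19 mod 8 = 3

3


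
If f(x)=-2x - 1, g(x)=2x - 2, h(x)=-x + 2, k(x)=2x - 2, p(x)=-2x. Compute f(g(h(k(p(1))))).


p(1) = -2
k(-2) = -6
h(-6) = 8
g(8) = 14
f(14) = -29

-29


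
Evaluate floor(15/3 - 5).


15/3 = 5
5 - 5 = 0
floor(0) = 0

0


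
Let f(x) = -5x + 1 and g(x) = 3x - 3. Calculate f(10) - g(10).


f(10) = -49
g(10) = 27
Difference = -76

-76


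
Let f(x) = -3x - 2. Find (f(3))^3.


-1331


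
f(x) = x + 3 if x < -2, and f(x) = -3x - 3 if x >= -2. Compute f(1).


1 satisfies x >= -2
f(1) = -6

-6


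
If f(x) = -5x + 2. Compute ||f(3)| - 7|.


f(3) = -13
|-13| = 13
|13 - 7| = 6

6


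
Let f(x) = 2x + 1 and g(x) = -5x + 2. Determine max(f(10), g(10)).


f(10) = 21
g(10) = -48
max = 21

21


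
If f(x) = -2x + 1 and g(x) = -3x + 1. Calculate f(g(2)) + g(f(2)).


f(g(2)) = 11
g(f(2)) = 10
Sum = 21

21


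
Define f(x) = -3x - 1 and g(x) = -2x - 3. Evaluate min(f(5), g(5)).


f(5) = -16
g(5) = -13
min = -16

-16


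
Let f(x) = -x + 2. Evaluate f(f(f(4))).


f(4) = -2
f(-2) = 4
f(4) = -2

-2


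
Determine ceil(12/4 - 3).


0


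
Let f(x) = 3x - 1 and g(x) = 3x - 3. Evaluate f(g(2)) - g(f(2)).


f(g(2)) = 8
g(f(2)) = 12
Difference = -4

-4


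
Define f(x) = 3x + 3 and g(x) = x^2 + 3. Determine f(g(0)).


12


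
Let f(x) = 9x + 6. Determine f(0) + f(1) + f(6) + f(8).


f(0) = 6
f(1) = 15
f(6) = 60
f(8) = 78
Sum = 159

159


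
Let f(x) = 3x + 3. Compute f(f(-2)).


f(-2) = -3
f(-3) = -6

-6


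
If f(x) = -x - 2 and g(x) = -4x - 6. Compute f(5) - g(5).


19


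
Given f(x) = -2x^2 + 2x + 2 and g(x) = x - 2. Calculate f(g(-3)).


g(-3) = -5
f(-5) = (-2)*(-5)^2 + 2*(-5) + 2 = -58

-58


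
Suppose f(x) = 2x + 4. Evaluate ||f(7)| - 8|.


f(7) = 18
|18| = 18
|18 - 8| = 10

10


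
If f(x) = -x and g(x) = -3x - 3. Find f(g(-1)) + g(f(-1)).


f(g(-1)) = 0
g(f(-1)) = -6
Sum = -6

-6


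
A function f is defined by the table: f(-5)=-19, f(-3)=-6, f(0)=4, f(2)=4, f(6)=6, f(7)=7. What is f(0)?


Reading from the table at x = 0

4


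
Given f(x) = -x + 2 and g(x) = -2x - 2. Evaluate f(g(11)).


g(11) = -24
f(-24) = 26

26


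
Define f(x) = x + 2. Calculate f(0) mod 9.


f(0) = 2
2 mod 9 = 2

2


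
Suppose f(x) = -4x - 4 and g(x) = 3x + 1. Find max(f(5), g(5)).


16


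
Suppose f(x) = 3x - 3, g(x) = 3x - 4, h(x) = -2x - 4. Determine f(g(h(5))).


h(5) = -14
g(-14) = -46
f(-46) = -141

-141


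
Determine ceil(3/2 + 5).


3/2 = 1.5
1.5 + 5 = 6.5
ceil(6.5) = 7

7


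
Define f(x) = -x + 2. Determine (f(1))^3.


1


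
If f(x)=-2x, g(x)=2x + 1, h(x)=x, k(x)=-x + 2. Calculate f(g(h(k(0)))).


k(0) = 2
h(2) = 2
g(2) = 5
f(5) = -10

-10


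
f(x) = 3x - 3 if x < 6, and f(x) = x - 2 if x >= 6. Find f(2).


2 satisfies x < 6
f(2) = 3

3


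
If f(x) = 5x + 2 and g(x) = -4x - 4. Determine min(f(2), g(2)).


-12


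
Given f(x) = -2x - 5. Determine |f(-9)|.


f(-9) = 13
|13| = 13

13


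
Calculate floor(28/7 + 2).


6


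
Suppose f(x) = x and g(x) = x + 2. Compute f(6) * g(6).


f(6) = 6
g(6) = 8
Product = 48

48


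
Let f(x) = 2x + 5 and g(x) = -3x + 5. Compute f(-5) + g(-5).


f(-5) = -5
g(-5) = 20
Sum = 15

15


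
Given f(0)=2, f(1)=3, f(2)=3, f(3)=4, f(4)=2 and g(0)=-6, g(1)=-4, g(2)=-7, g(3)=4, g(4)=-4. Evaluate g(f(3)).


f(3) = 4
g(4) = -4

-4


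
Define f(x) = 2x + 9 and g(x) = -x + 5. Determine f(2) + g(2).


f(2) = 13
g(2) = 3
Sum = 16

16


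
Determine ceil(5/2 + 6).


9


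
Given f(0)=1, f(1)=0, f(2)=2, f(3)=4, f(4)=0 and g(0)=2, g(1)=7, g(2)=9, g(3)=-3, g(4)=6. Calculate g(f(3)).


f(3) = 4
g(4) = 6

6


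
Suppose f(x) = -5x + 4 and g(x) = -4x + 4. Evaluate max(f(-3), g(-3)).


f(-3) = 19
g(-3) = 16
max = 19

19


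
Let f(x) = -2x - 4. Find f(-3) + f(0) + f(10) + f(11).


f(-3) = 2
f(0) = -4
f(10) = -24
f(11) = -26
Sum = -52

-52


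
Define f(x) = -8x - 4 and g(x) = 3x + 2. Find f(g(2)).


g(2) = 8
f(8) = -68

-68


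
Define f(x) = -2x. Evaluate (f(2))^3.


-64


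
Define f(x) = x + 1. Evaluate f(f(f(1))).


f(1) = 2
f(2) = 3
f(3) = 4

4


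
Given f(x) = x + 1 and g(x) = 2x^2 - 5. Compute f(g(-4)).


g(-4) = 27
f(27) = 28

28


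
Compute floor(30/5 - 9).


30/5 = 6
6 - 9 = -3
floor(-3) = -3

-3


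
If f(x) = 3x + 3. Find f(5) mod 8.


2


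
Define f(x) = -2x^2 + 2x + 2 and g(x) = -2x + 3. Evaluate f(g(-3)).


g(-3) = 9
f(9) = (-2)*(9)^2 + 2*(9) + 2 = -142

-142


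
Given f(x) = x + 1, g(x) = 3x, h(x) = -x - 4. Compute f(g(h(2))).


h(2) = -6
g(-6) = -18
f(-18) = -17

-17


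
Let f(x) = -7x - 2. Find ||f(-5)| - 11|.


f(-5) = 33
|33| = 33
|33 - 11| = 22

22


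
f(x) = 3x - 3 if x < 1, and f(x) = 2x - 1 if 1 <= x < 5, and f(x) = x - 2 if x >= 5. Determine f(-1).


-1 satisfies x < 1
f(-1) = -6

-6


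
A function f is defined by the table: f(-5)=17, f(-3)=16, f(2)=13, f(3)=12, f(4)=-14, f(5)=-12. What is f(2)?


Reading from the table at x = 2

13


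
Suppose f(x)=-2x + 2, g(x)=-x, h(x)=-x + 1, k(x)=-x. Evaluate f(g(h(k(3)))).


k(3) = -3
h(-3) = 4
g(4) = -4
f(-4) = 10

10


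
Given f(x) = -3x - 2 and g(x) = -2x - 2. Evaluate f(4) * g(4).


f(4) = -14
g(4) = -10
Product = 140

140


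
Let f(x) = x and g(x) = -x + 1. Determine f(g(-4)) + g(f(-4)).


f(g(-4)) = 5
g(f(-4)) = 5
Sum = 10

10


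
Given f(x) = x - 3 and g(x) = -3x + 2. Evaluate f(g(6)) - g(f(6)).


f(g(6)) = -19
g(f(6)) = -7
Difference = -12

-12


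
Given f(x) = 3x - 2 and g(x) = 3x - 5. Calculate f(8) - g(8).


f(8) = 22
g(8) = 19
Difference = 3

3


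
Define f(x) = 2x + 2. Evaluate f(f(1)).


f(1) = 4
f(4) = 10

10


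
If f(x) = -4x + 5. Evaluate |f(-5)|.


f(-5) = 25
|25| = 25

25


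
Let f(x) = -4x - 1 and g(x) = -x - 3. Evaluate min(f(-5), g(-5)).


f(-5) = 19
g(-5) = 2
min = 2

2


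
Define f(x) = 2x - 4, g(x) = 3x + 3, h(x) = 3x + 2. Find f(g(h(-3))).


h(-3) = -7
g(-7) = -18
f(-18) = -40

-40


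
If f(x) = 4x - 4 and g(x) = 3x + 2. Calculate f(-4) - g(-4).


f(-4) = -20
g(-4) = -10
Difference = -10

-10


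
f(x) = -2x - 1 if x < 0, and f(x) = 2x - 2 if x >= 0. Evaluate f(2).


2 satisfies x >= 0
f(2) = 2

2


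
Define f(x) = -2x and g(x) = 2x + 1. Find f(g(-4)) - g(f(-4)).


-3


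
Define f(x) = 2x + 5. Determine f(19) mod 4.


f(19) = 43
43 mod 4 = 3

3


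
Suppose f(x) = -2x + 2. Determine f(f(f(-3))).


30


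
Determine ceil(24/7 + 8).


24/7 = 3.4286
3.4286 + 8 = 11.4286
ceil(11.4286) = 12

12


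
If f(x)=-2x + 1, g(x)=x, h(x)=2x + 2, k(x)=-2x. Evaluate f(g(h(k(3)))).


k(3) = -6
h(-6) = -10
g(-10) = -10
f(-10) = 21

21


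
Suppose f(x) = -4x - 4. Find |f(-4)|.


12


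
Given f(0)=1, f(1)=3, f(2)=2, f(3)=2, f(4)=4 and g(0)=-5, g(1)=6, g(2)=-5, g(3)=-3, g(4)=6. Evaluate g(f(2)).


f(2) = 2
g(2) = -5

-5


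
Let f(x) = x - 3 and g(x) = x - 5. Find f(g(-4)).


g(-4) = -9
f(-9) = -12

-12


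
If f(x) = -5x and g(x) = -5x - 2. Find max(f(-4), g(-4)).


f(-4) = 20
g(-4) = 18
max = 20

20


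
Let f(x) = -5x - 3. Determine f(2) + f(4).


f(2) = -13
f(4) = -23
Sum = -36

-36


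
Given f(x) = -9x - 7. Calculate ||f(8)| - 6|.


73


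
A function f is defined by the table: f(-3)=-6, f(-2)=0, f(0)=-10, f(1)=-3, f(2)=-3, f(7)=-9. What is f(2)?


Reading from the table at x = 2

-3


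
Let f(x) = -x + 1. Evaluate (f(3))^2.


4


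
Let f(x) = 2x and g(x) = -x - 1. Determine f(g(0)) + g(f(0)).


f(g(0)) = -2
g(f(0)) = -1
Sum = -3

-3


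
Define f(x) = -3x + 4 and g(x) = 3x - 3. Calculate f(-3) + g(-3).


f(-3) = 13
g(-3) = -12
Sum = 1

1


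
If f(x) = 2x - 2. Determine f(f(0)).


f(0) = -2
f(-2) = -6

-6


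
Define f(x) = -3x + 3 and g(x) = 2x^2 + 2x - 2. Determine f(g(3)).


g(3) = 22
f(22) = -63

-63


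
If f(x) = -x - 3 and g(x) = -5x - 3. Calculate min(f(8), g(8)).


f(8) = -11
g(8) = -43
min = -43

-43


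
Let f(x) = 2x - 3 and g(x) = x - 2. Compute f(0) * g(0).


f(0) = -3
g(0) = -2
Product = 6

6


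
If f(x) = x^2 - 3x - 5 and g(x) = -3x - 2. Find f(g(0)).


g(0) = -2
f(-2) = 1*(-2)^2 - 3*(-2) - 5 = 5

5


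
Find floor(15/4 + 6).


9


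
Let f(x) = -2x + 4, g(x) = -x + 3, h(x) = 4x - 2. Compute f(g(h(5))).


h(5) = 18
g(18) = -15
f(-15) = 34

34


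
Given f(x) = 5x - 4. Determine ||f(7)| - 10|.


f(7) = 31
|31| = 31
|31 - 10| = 21

21


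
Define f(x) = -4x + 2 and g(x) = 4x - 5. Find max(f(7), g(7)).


f(7) = -26
g(7) = 23
max = 23

23


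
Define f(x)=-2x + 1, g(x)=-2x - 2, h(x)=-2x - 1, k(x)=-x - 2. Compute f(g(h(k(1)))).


25


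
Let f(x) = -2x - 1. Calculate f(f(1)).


f(1) = -3
f(-3) = 5

5


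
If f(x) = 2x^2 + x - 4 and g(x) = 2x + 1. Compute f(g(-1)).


g(-1) = -1
f(-1) = 2*(-1)^2 + 1*(-1) - 4 = -3

-3


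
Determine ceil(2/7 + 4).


2/7 = 0.2857
0.2857 + 4 = 4.2857
ceil(4.2857) = 5

5


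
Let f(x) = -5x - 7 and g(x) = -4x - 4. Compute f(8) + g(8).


f(8) = -47
g(8) = -36
Sum = -83

-83


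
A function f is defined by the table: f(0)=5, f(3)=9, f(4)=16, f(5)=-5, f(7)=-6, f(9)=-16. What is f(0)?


5


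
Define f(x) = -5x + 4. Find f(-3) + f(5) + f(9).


f(-3) = 19
f(5) = -21
f(9) = -41
Sum = -43

-43


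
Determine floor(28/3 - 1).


28/3 = 9.3333
9.3333 - 1 = 8.3333
floor(8.3333) = 8

8


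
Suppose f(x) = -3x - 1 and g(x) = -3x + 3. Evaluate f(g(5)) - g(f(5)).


f(g(5)) = 35
g(f(5)) = 51
Difference = -16

-16


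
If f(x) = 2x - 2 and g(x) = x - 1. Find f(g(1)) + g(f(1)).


f(g(1)) = -2
g(f(1)) = -1
Sum = -3

-3


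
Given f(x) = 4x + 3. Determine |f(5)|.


23


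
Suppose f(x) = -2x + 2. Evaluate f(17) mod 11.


f(17) = -32
-32 mod 11 = 1

1


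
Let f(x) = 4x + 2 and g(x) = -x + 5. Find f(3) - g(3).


f(3) = 14
g(3) = 2
Difference = 12

12


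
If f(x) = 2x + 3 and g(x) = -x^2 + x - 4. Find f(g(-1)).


g(-1) = -6
f(-6) = -9

-9


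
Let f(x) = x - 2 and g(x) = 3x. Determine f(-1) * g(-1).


f(-1) = -3
g(-1) = -3
Product = 9

9


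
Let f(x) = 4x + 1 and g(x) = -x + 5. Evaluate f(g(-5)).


g(-5) = 10
f(10) = 41

41


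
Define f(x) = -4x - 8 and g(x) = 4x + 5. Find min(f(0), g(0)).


-8


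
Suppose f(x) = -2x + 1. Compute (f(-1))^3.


27


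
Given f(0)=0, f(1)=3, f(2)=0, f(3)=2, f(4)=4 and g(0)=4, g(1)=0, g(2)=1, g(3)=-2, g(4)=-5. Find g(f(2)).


4


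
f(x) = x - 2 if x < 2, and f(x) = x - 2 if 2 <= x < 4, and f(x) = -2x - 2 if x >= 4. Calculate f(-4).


-6


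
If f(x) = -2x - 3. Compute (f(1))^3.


f(1) = -5
(-5)^3 = -125

-125


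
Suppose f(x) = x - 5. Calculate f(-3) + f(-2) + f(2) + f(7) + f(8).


f(-3) = -8
f(-2) = -7
f(2) = -3
f(7) = 2
f(8) = 3
Sum = -13

-13


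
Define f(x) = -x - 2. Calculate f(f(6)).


f(6) = -8
f(-8) = 6

6


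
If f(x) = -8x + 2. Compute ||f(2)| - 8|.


f(2) = -14
|-14| = 14
|14 - 8| = 6

6


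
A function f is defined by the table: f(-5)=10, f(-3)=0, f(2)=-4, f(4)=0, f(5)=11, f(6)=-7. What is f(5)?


Reading from the table at x = 5

11


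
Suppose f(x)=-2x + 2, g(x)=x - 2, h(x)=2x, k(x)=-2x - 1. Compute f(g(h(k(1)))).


k(1) = -3
h(-3) = -6
g(-6) = -8
f(-8) = 18

18


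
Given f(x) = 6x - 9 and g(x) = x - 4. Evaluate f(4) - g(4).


f(4) = 15
g(4) = 0
Difference = 15

15


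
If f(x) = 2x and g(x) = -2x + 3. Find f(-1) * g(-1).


f(-1) = -2
g(-1) = 5
Product = -10

-10


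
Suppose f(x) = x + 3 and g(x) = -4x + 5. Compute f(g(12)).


g(12) = -43
f(-43) = -40

-40


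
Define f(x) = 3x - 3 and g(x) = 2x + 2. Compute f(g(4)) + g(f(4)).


f(g(4)) = 27
g(f(4)) = 20
Sum = 47

47


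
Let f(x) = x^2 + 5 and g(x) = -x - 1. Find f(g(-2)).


g(-2) = 1
f(1) = 1*(1)^2 + 5 = 6

6


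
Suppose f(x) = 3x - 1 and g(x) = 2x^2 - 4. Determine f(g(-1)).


-7


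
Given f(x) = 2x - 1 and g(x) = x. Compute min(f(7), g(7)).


7


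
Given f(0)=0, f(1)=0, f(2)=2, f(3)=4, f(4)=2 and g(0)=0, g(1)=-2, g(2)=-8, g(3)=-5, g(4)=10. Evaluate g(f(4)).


f(4) = 2
g(2) = -8

-8


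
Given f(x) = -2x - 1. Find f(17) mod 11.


f(17) = -35
-35 mod 11 = 9

9


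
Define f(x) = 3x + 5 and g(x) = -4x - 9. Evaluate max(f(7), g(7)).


f(7) = 26
g(7) = -37
max = 26

26


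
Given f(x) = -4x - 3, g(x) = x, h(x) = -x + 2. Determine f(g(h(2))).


h(2) = 0
g(0) = 0
f(0) = -3

-3


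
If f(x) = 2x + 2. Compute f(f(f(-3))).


f(-3) = -4
f(-4) = -6
f(-6) = -10

-10


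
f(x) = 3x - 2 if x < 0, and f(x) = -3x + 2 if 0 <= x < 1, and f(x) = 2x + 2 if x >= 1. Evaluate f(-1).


-1 satisfies x < 0
f(-1) = -5

-5


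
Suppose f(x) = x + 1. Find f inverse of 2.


1


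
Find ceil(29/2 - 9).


29/2 = 14.5
14.5 - 9 = 5.5
ceil(5.5) = 6

6


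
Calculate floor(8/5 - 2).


8/5 = 1.6
1.6 - 2 = -0.4
floor(-0.4) = -1

-1


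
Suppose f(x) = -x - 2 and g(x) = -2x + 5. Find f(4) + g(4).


f(4) = -6
g(4) = -3
Sum = -9

-9


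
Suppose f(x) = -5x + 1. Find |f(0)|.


f(0) = 1
|1| = 1

1


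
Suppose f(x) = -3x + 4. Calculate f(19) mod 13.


f(19) = -53
-53 mod 13 = 12

12


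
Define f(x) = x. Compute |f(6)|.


f(6) = 6
|6| = 6

6


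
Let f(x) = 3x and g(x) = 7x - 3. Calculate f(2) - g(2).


f(2) = 6
g(2) = 11
Difference = -5

-5


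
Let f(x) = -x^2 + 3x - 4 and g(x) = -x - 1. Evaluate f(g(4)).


g(4) = -5
f(-5) = (-1)*(-5)^2 + 3*(-5) - 4 = -44

-44


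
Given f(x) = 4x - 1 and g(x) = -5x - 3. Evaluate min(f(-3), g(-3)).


f(-3) = -13
g(-3) = 12
min = -13

-13


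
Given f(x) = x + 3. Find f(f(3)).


f(3) = 6
f(6) = 9

9


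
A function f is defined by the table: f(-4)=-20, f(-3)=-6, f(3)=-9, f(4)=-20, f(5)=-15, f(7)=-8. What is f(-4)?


Reading from the table at x = -4

-20


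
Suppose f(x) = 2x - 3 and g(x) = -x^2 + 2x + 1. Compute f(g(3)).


-7


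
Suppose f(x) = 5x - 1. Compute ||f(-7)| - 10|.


f(-7) = -36
|-36| = 36
|36 - 10| = 26

26


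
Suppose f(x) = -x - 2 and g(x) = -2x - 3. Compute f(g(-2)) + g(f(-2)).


f(g(-2)) = -3
g(f(-2)) = -3
Sum = -6

-6


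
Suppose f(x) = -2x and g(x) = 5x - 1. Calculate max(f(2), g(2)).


f(2) = -4
g(2) = 9
max = 9

9


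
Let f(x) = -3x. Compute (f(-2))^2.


f(-2) = 6
(6)^2 = 36

36


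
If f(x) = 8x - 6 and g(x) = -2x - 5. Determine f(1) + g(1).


f(1) = 2
g(1) = -7
Sum = -5

-5


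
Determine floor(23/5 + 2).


23/5 = 4.6
4.6 + 2 = 6.6
floor(6.6) = 6

6


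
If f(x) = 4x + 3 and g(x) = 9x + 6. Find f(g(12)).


g(12) = 114
f(114) = 459

459


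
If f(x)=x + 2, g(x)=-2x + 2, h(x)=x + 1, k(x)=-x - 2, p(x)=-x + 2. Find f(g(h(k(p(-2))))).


p(-2) = 4
k(4) = -6
h(-6) = -5
g(-5) = 12
f(12) = 14

14


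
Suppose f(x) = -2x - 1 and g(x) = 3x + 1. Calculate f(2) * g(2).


f(2) = -5
g(2) = 7
Product = -35

-35


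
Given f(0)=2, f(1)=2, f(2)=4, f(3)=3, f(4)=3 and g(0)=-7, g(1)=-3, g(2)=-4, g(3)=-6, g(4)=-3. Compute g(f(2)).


f(2) = 4
g(4) = -3

-3


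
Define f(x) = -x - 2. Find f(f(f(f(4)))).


f(4) = -6
f(-6) = 4
f(4) = -6
f(-6) = 4

4


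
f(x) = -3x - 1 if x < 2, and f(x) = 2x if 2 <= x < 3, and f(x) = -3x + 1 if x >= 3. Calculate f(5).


5 satisfies x >= 3
f(5) = -14

-14


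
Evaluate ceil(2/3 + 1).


2/3 = 0.6667
0.6667 + 1 = 1.6667
ceil(1.6667) = 2

2


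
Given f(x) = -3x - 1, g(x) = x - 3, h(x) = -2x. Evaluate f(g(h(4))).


h(4) = -8
g(-8) = -11
f(-11) = 32

32


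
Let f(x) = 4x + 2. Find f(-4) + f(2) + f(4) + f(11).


f(-4) = -14
f(2) = 10
f(4) = 18
f(11) = 46
Sum = 60

60


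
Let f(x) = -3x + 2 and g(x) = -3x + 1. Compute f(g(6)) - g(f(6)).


f(g(6)) = 53
g(f(6)) = 49
Difference = 4

4


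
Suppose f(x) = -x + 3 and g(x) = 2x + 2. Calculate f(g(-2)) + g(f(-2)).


f(g(-2)) = 5
g(f(-2)) = 12
Sum = 17

17


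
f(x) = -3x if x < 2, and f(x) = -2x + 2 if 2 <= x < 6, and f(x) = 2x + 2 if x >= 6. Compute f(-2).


-2 satisfies x < 2
f(-2) = 6

6


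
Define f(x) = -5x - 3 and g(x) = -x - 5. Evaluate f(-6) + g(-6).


f(-6) = 27
g(-6) = 1
Sum = 28

28


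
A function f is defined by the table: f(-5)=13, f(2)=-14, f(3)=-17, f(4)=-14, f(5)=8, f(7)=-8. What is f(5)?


Reading from the table at x = 5

8


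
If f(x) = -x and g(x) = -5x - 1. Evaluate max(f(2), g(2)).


-2


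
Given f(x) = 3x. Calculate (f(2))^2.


f(2) = 6
(6)^2 = 36

36


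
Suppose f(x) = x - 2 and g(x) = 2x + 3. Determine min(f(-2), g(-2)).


f(-2) = -4
g(-2) = -1
min = -4

-4


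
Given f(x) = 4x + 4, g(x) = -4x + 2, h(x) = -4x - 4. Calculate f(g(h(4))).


h(4) = -20
g(-20) = 82
f(82) = 332

332


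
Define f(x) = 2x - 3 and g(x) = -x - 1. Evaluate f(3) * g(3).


f(3) = 3
g(3) = -4
Product = -12

-12


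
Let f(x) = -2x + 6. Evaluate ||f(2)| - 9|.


f(2) = 2
|2| = 2
|2 - 9| = 7

7


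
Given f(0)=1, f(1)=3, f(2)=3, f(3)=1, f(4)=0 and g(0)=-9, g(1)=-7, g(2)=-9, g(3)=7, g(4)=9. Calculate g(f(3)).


f(3) = 1
g(1) = -7

-7


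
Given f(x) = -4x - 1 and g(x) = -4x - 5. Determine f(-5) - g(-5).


f(-5) = 19
g(-5) = 15
Difference = 4

4


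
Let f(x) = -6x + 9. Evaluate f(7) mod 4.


f(7) = -33
-33 mod 4 = 3

3


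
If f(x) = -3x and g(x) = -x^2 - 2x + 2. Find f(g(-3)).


3


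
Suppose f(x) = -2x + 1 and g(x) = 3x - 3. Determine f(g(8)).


g(8) = 21
f(21) = -41

-41


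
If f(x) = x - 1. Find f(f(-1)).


-3


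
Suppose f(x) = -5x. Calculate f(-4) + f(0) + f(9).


f(-4) = 20
f(0) = 0
f(9) = -45
Sum = -25

-25


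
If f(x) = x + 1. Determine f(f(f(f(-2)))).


f(-2) = -1
f(-1) = 0
f(0) = 1
f(1) = 2

2


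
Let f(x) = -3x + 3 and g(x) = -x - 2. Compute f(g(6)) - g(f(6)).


14


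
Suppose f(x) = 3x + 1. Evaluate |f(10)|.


f(10) = 31
|31| = 31

31


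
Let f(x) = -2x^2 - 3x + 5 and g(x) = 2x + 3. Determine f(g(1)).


g(1) = 5
f(5) = (-2)*(5)^2 - 3*(5) + 5 = -60

-60


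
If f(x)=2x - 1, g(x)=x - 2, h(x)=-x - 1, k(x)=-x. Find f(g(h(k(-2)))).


k(-2) = 2
h(2) = -3
g(-3) = -5
f(-5) = -11

-11


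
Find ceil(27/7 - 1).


3


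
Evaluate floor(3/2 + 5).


3/2 = 1.5
1.5 + 5 = 6.5
floor(6.5) = 6

6


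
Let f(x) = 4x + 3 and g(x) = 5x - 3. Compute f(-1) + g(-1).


f(-1) = -1
g(-1) = -8
Sum = -9

-9


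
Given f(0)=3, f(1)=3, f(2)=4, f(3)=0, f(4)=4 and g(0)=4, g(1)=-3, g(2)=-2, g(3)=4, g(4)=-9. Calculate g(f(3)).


4


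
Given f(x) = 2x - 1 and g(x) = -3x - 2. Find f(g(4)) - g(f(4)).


f(g(4)) = -29
g(f(4)) = -23
Difference = -6

-6


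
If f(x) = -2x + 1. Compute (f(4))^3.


f(4) = -7
(-7)^3 = -343

-343


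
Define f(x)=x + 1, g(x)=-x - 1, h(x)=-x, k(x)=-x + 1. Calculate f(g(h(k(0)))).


1


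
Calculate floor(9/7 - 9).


-8


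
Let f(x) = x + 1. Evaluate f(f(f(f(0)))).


f(0) = 1
f(1) = 2
f(2) = 3
f(3) = 4

4


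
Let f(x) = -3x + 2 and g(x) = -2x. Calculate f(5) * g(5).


f(5) = -13
g(5) = -10
Product = 130

130


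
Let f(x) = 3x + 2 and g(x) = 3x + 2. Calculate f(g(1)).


g(1) = 5
f(5) = 17

17


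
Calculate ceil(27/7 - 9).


27/7 = 3.8571
3.8571 - 9 = -5.1429
ceil(-5.1429) = -5

-5


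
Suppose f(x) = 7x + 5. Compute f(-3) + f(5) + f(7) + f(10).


153


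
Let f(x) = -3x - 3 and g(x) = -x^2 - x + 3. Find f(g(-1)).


g(-1) = 3
f(3) = -12

-12


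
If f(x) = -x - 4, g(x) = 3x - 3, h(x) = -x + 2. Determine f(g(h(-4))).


h(-4) = 6
g(6) = 15
f(15) = -19

-19


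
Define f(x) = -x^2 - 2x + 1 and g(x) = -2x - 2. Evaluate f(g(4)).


g(4) = -10
f(-10) = (-1)*(-10)^2 - 2*(-10) + 1 = -79

-79


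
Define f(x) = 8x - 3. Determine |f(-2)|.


f(-2) = -19
|-19| = 19

19


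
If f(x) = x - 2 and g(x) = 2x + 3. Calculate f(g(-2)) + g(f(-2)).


f(g(-2)) = -3
g(f(-2)) = -5
Sum = -8

-8


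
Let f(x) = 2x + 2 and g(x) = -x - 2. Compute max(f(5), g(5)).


12


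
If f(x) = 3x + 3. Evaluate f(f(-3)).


f(-3) = -6
f(-6) = -15

-15


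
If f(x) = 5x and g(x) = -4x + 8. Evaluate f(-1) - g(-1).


f(-1) = -5
g(-1) = 12
Difference = -17

-17


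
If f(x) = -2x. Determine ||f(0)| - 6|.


f(0) = 0
|0| = 0
|0 - 6| = 6

6


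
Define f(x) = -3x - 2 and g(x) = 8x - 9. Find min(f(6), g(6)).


f(6) = -20
g(6) = 39
min = -20

-20


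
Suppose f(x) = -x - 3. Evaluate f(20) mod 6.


f(20) = -23
-23 mod 6 = 1

1


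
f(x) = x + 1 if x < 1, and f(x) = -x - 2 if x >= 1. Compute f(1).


1 satisfies x >= 1
f(1) = -3

-3


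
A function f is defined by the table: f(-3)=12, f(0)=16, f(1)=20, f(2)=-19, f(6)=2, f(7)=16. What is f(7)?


16


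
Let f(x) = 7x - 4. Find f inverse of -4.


Solve 7x - 4 = -4
x = (-4 + 4) / 7 = 0

0


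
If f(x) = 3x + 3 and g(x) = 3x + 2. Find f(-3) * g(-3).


f(-3) = -6
g(-3) = -7
Product = 42

42


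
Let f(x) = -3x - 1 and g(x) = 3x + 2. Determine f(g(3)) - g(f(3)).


f(g(3)) = -34
g(f(3)) = -28
Difference = -6

-6


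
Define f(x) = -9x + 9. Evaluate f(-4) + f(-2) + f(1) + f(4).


f(-4) = 45
f(-2) = 27
f(1) = 0
f(4) = -27
Sum = 45

45


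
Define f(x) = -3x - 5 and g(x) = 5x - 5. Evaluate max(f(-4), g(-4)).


f(-4) = 7
g(-4) = -25
max = 7

7


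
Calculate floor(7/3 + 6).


7/3 = 2.3333
2.3333 + 6 = 8.3333
floor(8.3333) = 8

8


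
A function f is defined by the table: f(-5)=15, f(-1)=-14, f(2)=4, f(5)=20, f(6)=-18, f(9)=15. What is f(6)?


Reading from the table at x = 6

-18


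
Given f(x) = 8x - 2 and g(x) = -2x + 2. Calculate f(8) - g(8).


f(8) = 62
g(8) = -14
Difference = 76

76


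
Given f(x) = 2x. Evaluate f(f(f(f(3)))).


f(3) = 6
f(6) = 12
f(12) = 24
f(24) = 48

48


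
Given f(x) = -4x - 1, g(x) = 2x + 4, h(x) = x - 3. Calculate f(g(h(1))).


h(1) = -2
g(-2) = 0
f(0) = -1

-1


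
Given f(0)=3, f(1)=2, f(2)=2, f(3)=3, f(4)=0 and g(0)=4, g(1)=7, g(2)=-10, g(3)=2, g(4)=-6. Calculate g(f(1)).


f(1) = 2
g(2) = -10

-10


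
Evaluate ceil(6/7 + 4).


6/7 = 0.8571
0.8571 + 4 = 4.8571
ceil(4.8571) = 5

5


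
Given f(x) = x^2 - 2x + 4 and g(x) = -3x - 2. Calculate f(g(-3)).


39


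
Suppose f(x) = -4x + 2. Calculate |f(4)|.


f(4) = -14
|-14| = 14

14


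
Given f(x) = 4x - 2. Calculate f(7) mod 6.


f(7) = 26
26 mod 6 = 2

2


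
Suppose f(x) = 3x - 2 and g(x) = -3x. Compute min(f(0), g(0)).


f(0) = -2
g(0) = 0
min = -2

-2


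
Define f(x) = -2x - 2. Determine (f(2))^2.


36


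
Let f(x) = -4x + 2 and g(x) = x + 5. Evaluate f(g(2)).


-26


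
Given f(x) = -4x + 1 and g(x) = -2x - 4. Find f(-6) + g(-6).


f(-6) = 25
g(-6) = 8
Sum = 33

33


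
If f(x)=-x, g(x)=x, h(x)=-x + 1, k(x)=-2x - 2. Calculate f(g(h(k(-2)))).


k(-2) = 2
h(2) = -1
g(-1) = -1
f(-1) = 1

1


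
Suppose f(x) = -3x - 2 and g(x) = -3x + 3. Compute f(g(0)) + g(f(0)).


f(g(0)) = -11
g(f(0)) = 9
Sum = -2

-2


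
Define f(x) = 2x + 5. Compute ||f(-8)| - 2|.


f(-8) = -11
|-11| = 11
|11 - 2| = 9

9


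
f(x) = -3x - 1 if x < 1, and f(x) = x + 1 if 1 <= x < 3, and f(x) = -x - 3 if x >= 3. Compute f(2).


2 satisfies 1 <= x < 3
f(2) = 3

3


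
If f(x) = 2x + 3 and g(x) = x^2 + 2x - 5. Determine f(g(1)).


-1


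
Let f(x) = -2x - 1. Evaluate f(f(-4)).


f(-4) = 7
f(7) = -15

-15


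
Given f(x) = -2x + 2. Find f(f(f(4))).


-26


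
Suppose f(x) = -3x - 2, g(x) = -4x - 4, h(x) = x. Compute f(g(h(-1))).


h(-1) = -1
g(-1) = 0
f(0) = -2

-2


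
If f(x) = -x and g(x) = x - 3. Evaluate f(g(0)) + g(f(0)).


0


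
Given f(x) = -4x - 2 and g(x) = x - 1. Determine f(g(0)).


g(0) = -1
f(-1) = 2

2


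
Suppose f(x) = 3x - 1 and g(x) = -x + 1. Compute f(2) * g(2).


f(2) = 5
g(2) = -1
Product = -5

-5


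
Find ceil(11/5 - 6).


-3


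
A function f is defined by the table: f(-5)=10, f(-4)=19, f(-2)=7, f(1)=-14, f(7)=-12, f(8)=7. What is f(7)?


Reading from the table at x = 7

-12


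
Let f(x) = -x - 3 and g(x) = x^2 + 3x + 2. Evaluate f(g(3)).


g(3) = 20
f(20) = -23

-23


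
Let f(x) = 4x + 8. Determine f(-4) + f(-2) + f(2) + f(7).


f(-4) = -8
f(-2) = 0
f(2) = 16
f(7) = 36
Sum = 44

44


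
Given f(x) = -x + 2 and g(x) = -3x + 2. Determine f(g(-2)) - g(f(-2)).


f(g(-2)) = -6
g(f(-2)) = -10
Difference = 4

4


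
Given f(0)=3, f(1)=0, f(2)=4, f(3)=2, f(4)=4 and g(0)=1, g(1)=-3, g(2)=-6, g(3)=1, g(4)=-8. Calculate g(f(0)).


1


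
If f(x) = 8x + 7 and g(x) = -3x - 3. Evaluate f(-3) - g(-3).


f(-3) = -17
g(-3) = 6
Difference = -23

-23


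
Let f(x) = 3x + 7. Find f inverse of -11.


Solve 3x + 7 = -11
x = (-11 - 7) / 3 = -6

-6


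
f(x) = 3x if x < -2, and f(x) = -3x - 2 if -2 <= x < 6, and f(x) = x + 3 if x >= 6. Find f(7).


7 satisfies x >= 6
f(7) = 10

10


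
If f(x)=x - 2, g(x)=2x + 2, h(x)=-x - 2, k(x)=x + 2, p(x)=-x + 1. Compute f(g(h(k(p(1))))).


p(1) = 0
k(0) = 2
h(2) = -4
g(-4) = -6
f(-6) = -8

-8


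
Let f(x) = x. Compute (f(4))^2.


f(4) = 4
(4)^2 = 16

16


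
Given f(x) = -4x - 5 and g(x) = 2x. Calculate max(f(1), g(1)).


2


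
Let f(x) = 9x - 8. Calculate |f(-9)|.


f(-9) = -89
|-89| = 89

89


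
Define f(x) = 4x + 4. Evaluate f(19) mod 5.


f(19) = 80
80 mod 5 = 0

0


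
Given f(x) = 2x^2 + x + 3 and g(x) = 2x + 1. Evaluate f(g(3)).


g(3) = 7
f(7) = 2*(7)^2 + 1*(7) + 3 = 108

108


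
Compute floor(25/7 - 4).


25/7 = 3.5714
3.5714 - 4 = -0.4286
floor(-0.4286) = -1

-1


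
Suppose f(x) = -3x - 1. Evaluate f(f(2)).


f(2) = -7
f(-7) = 20

20


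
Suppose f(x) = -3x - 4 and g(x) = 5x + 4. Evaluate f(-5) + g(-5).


f(-5) = 11
g(-5) = -21
Sum = -10

-10


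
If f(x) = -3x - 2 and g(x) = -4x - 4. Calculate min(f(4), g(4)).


f(4) = -14
g(4) = -20
min = -20

-20


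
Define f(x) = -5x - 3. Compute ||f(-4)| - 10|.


f(-4) = 17
|17| = 17
|17 - 10| = 7

7


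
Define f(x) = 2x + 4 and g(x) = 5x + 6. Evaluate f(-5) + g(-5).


-25


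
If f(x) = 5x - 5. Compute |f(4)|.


f(4) = 15
|15| = 15

15


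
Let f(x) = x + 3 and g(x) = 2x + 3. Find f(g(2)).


g(2) = 7
f(7) = 10

10


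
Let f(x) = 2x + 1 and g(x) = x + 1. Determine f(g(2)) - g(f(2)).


1


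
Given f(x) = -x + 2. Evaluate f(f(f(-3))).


f(-3) = 5
f(5) = -3
f(-3) = 5

5


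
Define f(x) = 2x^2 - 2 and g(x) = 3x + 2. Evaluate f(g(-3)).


g(-3) = -7
f(-7) = 2*(-7)^2 - 2 = 96

96


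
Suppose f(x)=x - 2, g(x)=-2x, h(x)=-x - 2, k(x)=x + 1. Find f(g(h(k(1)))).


k(1) = 2
h(2) = -4
g(-4) = 8
f(8) = 6

6


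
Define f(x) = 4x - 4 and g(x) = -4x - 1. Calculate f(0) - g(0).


f(0) = -4
g(0) = -1
Difference = -3

-3


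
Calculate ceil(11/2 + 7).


11/2 = 5.5
5.5 + 7 = 12.5
ceil(12.5) = 13

13


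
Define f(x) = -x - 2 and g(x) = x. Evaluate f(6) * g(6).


f(6) = -8
g(6) = 6
Product = -48

-48


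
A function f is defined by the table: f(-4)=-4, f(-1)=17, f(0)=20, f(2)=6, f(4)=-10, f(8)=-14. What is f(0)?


20


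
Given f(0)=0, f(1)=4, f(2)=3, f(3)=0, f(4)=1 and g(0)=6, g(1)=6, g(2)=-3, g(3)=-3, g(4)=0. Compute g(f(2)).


f(2) = 3
g(3) = -3

-3


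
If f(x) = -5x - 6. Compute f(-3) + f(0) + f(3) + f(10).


f(-3) = 9
f(0) = -6
f(3) = -21
f(10) = -56
Sum = -74

-74


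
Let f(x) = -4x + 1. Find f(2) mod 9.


2


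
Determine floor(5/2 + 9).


5/2 = 2.5
2.5 + 9 = 11.5
floor(11.5) = 11

11


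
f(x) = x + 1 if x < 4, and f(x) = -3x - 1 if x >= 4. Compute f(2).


2 satisfies x < 4
f(2) = 3

3


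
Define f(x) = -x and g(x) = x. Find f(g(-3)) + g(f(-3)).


f(g(-3)) = 3
g(f(-3)) = 3
Sum = 6

6


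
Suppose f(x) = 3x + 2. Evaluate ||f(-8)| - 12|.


f(-8) = -22
|-22| = 22
|22 - 12| = 10

10


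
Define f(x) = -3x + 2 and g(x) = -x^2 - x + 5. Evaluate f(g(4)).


47


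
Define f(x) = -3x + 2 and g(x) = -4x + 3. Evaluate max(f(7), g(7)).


-19


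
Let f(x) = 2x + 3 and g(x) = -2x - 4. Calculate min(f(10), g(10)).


f(10) = 23
g(10) = -24
min = -24

-24


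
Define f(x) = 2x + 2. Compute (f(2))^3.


f(2) = 6
(6)^3 = 216

216


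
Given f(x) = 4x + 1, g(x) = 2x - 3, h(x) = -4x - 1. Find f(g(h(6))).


h(6) = -25
g(-25) = -53
f(-53) = -211

-211


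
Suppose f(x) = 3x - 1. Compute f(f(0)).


f(0) = -1
f(-1) = -4

-4


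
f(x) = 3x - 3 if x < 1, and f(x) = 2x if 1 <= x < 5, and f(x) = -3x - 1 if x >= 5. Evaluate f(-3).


-3 satisfies x < 1
f(-3) = -12

-12


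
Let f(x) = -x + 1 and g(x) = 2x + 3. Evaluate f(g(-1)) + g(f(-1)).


7


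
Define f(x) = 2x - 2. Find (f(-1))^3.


f(-1) = -4
(-4)^3 = -64

-64


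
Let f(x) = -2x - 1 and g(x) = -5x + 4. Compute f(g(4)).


g(4) = -16
f(-16) = 31

31


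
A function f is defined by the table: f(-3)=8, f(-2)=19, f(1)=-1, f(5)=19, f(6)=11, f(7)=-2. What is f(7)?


-2


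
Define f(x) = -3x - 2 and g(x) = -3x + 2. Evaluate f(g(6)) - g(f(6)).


f(g(6)) = 46
g(f(6)) = 62
Difference = -16

-16


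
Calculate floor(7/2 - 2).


7/2 = 3.5
3.5 - 2 = 1.5
floor(1.5) = 1

1


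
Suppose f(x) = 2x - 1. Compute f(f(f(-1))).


f(-1) = -3
f(-3) = -7
f(-7) = -15

-15


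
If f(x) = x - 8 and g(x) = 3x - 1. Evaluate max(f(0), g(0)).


f(0) = -8
g(0) = -1
max = -1

-1


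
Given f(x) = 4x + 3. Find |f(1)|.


f(1) = 7
|7| = 7

7


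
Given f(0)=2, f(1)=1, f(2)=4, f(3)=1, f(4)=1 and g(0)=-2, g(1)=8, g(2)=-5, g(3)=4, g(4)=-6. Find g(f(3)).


f(3) = 1
g(1) = 8

8


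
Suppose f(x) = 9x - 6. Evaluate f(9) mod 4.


f(9) = 75
75 mod 4 = 3

3


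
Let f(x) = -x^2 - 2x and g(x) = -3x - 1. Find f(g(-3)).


g(-3) = 8
f(8) = (-1)*(8)^2 - 2*(8) = -80

-80


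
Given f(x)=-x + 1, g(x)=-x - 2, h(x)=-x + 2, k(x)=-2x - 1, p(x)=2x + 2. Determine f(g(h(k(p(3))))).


p(3) = 8
k(8) = -17
h(-17) = 19
g(19) = -21
f(-21) = 22

22


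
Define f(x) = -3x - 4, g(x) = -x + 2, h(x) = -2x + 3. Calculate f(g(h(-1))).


h(-1) = 5
g(5) = -3
f(-3) = 5

5


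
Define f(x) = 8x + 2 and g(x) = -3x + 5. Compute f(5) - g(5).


f(5) = 42
g(5) = -10
Difference = 52

52


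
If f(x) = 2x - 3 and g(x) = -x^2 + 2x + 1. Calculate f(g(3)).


g(3) = -2
f(-2) = -7

-7


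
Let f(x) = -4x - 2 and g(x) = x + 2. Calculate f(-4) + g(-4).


f(-4) = 14
g(-4) = -2
Sum = 12

12


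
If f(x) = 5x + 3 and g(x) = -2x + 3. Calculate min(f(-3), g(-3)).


-12


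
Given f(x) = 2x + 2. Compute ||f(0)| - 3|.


f(0) = 2
|2| = 2
|2 - 3| = 1

1


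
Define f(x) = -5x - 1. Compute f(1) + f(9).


f(1) = -6
f(9) = -46
Sum = -52

-52


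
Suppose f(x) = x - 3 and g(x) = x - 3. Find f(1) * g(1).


f(1) = -2
g(1) = -2
Product = 4

4


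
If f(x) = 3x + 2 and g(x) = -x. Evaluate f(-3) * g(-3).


f(-3) = -7
g(-3) = 3
Product = -21

-21


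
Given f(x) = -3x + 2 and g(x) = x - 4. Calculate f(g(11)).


g(11) = 7
f(7) = -19

-19


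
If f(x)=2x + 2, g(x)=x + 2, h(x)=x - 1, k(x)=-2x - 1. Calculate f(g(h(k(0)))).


k(0) = -1
h(-1) = -2
g(-2) = 0
f(0) = 2

2


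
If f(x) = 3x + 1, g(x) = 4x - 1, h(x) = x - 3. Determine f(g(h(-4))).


h(-4) = -7
g(-7) = -29
f(-29) = -86

-86


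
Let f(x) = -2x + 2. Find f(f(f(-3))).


f(-3) = 8
f(8) = -14
f(-14) = 30

30


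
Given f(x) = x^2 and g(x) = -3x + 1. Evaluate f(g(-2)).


g(-2) = 7
f(7) = 1*(7)^2 = 49

49


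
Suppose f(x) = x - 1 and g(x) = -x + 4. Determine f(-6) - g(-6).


-17


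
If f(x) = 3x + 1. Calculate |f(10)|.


31


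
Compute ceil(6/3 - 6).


-4


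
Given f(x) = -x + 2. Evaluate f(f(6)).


f(6) = -4
f(-4) = 6

6


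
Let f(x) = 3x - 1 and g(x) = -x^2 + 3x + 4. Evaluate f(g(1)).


g(1) = 6
f(6) = 17

17


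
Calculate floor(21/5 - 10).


21/5 = 4.2
4.2 - 10 = -5.8
floor(-5.8) = -6

-6


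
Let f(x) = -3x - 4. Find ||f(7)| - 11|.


f(7) = -25
|-25| = 25
|25 - 11| = 14

14


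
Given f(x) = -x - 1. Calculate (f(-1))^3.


f(-1) = 0
(0)^3 = 0

0


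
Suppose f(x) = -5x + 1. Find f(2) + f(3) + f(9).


f(2) = -9
f(3) = -14
f(9) = -44
Sum = -67

-67


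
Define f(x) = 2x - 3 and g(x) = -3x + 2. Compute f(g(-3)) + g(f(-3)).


f(g(-3)) = 19
g(f(-3)) = 29
Sum = 48

48


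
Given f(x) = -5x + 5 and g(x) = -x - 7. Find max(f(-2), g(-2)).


f(-2) = 15
g(-2) = -5
max = 15

15


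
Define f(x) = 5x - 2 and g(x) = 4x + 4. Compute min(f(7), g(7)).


f(7) = 33
g(7) = 32
min = 32

32


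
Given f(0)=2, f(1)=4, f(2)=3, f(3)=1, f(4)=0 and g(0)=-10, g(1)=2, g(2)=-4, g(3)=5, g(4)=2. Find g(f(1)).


f(1) = 4
g(4) = 2

2


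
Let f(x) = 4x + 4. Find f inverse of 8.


1


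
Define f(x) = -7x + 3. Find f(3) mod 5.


f(3) = -18
-18 mod 5 = 2

2


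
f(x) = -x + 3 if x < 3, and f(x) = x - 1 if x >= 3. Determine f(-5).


-5 satisfies x < 3
f(-5) = 8

8


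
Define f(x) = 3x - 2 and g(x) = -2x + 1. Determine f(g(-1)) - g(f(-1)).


f(g(-1)) = 7
g(f(-1)) = 11
Difference = -4

-4


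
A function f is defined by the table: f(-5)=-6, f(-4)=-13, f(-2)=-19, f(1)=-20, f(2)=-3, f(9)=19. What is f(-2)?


Reading from the table at x = -2

-19


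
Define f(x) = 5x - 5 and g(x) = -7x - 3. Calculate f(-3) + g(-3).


f(-3) = -20
g(-3) = 18
Sum = -2

-2


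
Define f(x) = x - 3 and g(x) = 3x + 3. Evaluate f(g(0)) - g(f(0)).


f(g(0)) = 0
g(f(0)) = -6
Difference = 6

6


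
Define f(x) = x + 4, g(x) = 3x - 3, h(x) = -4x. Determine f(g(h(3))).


-35


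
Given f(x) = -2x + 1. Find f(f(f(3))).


f(3) = -5
f(-5) = 11
f(11) = -21

-21


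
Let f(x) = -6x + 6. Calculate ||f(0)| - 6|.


f(0) = 6
|6| = 6
|6 - 6| = 0

0


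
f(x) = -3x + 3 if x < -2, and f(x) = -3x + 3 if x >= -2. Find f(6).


6 satisfies x >= -2
f(6) = -15

-15


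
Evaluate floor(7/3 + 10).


7/3 = 2.3333
2.3333 + 10 = 12.3333
floor(12.3333) = 12

12


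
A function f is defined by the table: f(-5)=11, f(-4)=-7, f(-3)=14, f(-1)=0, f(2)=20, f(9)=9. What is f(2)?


Reading from the table at x = 2

20


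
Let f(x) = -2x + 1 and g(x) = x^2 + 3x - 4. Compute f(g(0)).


g(0) = -4
f(-4) = 9

9


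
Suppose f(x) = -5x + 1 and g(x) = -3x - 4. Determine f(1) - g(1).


f(1) = -4
g(1) = -7
Difference = 3

3


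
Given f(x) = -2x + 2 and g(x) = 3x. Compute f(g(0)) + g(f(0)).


f(g(0)) = 2
g(f(0)) = 6
Sum = 8

8


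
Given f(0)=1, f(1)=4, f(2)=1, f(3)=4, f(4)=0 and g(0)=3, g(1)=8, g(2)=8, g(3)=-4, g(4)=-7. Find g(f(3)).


f(3) = 4
g(4) = -7

-7


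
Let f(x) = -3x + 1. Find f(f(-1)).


f(-1) = 4
f(4) = -11

-11


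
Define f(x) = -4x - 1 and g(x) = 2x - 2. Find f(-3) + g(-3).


f(-3) = 11
g(-3) = -8
Sum = 3

3


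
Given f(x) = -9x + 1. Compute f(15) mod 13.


9


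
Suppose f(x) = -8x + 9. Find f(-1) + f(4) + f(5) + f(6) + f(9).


f(-1) = 17
f(4) = -23
f(5) = -31
f(6) = -39
f(9) = -63
Sum = -139

-139


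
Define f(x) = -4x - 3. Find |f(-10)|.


f(-10) = 37
|37| = 37

37


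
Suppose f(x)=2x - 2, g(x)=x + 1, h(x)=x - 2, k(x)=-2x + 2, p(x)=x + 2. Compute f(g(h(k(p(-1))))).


p(-1) = 1
k(1) = 0
h(0) = -2
g(-2) = -1
f(-1) = -4

-4


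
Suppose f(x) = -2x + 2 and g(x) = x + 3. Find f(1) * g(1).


f(1) = 0
g(1) = 4
Product = 0

0


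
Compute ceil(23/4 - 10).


23/4 = 5.75
5.75 - 10 = -4.25
ceil(-4.25) = -4

-4


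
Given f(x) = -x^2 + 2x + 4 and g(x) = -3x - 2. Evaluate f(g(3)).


-139


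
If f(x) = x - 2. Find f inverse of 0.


Solve x - 2 = 0
x = (0 + 2) / 1 = 2

2


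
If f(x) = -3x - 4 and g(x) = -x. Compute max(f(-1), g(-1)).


f(-1) = -1
g(-1) = 1
max = 1

1


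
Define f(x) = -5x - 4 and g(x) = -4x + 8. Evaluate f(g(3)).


g(3) = -4
f(-4) = 16

16


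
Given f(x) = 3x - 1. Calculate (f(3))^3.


f(3) = 8
(8)^3 = 512

512


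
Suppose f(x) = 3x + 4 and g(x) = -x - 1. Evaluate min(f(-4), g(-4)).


-8


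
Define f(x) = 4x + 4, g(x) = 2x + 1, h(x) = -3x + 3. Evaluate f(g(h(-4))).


h(-4) = 15
g(15) = 31
f(31) = 128

128


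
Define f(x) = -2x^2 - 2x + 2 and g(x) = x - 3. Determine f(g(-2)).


g(-2) = -5
f(-5) = (-2)*(-5)^2 - 2*(-5) + 2 = -38

-38


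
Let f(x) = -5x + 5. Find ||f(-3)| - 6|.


14


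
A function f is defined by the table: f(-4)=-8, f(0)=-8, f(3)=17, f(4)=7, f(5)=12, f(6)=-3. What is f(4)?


Reading from the table at x = 4

7


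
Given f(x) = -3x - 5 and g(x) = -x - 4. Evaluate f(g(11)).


g(11) = -15
f(-15) = 40

40


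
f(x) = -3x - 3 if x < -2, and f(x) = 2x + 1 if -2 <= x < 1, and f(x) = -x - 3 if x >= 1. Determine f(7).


7 satisfies x >= 1
f(7) = -10

-10


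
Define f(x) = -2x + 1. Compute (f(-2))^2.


f(-2) = 5
(5)^2 = 25

25


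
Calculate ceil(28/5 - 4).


28/5 = 5.6
5.6 - 4 = 1.6
ceil(1.6) = 2

2


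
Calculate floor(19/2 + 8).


17


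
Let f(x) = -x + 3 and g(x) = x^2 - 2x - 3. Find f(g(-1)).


g(-1) = 0
f(0) = 3

3


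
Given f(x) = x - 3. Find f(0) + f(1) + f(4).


f(0) = -3
f(1) = -2
f(4) = 1
Sum = -4

-4


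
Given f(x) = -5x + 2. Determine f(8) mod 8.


f(8) = -38
-38 mod 8 = 2

2


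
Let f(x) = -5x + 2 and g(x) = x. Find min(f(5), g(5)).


f(5) = -23
g(5) = 5
min = -23

-23
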